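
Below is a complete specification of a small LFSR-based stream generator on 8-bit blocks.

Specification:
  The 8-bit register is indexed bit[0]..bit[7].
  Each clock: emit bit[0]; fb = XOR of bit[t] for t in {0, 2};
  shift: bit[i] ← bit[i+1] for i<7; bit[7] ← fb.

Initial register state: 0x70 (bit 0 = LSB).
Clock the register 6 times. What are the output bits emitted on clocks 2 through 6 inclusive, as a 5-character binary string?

reg_0 = 0x70
clock 1: out=0, reg = 0x38
clock 2: out=0, reg = 0x1C
clock 3: out=0, reg = 0x8E
clock 4: out=0, reg = 0xC7
clock 5: out=1, reg = 0x63
clock 6: out=1, reg = 0xB1

00011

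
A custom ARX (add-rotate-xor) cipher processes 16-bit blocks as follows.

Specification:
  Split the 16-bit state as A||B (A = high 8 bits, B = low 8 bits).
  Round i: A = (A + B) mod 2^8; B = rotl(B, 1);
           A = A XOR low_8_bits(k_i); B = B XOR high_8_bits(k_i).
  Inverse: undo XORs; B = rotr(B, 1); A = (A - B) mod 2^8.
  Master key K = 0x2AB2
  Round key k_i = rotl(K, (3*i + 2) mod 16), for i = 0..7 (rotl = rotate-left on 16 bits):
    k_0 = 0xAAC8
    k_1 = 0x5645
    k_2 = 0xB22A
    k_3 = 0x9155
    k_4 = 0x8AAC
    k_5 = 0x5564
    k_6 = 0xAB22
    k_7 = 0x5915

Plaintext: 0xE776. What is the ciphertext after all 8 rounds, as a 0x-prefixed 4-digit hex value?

s_0 = plaintext = 0xE776
s_1 = Round(s_0, k_0) = 0x9546
s_2 = Round(s_1, k_1) = 0x9EDA
s_3 = Round(s_2, k_2) = 0x5207
s_4 = Round(s_3, k_3) = 0x0C9F
s_5 = Round(s_4, k_4) = 0x07B5
s_6 = Round(s_5, k_5) = 0xD83E
s_7 = Round(s_6, k_6) = 0x34D7
s_8 = Round(s_7, k_7) = 0x1EF6

0x1EF6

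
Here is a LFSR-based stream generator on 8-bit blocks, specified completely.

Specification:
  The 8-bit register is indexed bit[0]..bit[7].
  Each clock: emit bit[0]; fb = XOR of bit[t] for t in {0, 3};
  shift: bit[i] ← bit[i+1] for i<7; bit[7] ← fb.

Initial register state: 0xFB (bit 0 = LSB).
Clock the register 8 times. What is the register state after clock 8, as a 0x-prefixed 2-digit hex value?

0x64

reg_0 = 0xFB
clock 1: out=1, reg = 0x7D
clock 2: out=1, reg = 0x3E
clock 3: out=0, reg = 0x9F
clock 4: out=1, reg = 0x4F
clock 5: out=1, reg = 0x27
clock 6: out=1, reg = 0x93
clock 7: out=1, reg = 0xC9
clock 8: out=1, reg = 0x64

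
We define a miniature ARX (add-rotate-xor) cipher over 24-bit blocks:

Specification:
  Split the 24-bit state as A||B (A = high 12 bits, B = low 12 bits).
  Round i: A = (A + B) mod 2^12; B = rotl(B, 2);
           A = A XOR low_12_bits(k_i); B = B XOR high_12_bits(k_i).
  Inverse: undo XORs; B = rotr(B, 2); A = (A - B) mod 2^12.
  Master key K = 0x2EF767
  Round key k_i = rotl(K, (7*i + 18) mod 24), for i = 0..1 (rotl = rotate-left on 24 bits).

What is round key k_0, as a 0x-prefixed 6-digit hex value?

0x9CBBDD

K = 0x2EF767
k_0 = rotl(K, (7*0+18) mod 24) = rotl(K, 18) = 0x9CBBDD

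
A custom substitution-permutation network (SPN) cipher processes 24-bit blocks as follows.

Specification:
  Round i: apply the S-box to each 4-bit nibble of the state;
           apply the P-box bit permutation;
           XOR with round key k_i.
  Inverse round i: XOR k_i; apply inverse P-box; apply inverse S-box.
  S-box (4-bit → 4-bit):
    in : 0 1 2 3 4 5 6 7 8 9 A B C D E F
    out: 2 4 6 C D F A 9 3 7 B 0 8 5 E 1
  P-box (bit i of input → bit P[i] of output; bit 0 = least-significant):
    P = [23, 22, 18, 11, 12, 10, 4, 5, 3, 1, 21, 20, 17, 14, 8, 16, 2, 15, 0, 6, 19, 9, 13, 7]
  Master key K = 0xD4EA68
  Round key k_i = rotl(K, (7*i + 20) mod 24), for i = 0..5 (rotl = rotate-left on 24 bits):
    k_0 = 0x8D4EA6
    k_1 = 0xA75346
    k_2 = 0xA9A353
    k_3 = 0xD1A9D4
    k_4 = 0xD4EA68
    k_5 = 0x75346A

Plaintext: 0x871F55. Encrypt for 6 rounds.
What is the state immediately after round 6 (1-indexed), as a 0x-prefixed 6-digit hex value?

0x5D9CB2

s_0 = plaintext = 0x871F55
s_1 = Round(s_0, k_0) = 0x4151DA
s_2 = Round(s_1, k_1) = 0x4C2AD7
s_3 = Round(s_2, k_2) = 0x31DA89
s_4 = Round(s_3, k_3) = 0x079C5F
s_5 = Round(s_4, k_4) = 0x46BD1C
s_6 = Round(s_5, k_5) = 0x5D9CB2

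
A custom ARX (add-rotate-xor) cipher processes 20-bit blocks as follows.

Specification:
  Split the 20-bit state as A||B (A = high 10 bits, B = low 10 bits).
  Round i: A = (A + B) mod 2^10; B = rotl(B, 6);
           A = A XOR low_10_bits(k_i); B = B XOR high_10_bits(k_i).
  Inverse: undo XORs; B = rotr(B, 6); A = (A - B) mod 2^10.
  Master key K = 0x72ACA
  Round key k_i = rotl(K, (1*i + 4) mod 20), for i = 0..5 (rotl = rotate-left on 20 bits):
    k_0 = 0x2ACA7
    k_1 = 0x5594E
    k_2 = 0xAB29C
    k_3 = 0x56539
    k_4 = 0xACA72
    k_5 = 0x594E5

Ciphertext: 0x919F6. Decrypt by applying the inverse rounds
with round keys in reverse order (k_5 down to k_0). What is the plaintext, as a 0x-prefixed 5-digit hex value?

s_0 = ciphertext = 0x919F6
s_1 = InvRound(s_0, k_5) = 0x5C532
s_2 = InvRound(s_1, k_4) = 0xBD40E
s_3 = InvRound(s_2, k_3) = 0x95D75
s_4 = InvRound(s_3, k_2) = 0xCB19F
s_5 = InvRound(s_4, k_1) = 0x73C93
s_6 = InvRound(s_5, k_0) = 0x7A380

0x7A380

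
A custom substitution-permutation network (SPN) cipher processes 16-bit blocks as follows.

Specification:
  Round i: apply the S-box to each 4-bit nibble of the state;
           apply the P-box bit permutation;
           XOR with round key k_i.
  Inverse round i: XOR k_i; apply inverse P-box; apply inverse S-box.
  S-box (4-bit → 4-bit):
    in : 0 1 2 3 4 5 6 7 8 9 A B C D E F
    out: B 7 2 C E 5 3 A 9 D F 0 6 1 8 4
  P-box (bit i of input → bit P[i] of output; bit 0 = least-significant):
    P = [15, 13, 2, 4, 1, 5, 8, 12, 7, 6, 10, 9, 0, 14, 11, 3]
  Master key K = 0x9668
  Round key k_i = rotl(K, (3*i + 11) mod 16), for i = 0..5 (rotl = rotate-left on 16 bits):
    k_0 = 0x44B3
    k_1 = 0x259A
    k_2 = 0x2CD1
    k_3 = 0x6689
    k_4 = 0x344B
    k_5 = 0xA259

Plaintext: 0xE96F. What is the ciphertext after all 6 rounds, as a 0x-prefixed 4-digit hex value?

0x3F66

s_0 = plaintext = 0xE96F
s_1 = Round(s_0, k_0) = 0x421D
s_2 = Round(s_1, k_1) = 0xECF0
s_3 = Round(s_2, k_2) = 0x8989
s_4 = Round(s_3, k_3) = 0xF016
s_5 = Round(s_4, k_4) = 0x9FA9
s_6 = Round(s_5, k_5) = 0x3F66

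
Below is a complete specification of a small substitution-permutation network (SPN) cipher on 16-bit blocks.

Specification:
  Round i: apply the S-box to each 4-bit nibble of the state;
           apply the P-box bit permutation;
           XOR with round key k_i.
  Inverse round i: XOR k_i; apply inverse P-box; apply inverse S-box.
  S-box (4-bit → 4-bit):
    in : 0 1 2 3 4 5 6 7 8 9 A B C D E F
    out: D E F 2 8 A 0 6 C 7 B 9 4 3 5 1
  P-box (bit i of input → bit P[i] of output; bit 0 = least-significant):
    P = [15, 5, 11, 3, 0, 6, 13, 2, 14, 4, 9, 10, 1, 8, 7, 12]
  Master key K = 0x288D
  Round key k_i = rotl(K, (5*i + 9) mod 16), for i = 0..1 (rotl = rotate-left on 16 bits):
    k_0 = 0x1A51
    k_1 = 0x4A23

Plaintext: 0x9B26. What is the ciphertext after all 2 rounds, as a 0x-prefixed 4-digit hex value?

s_0 = plaintext = 0x9B26
s_1 = Round(s_0, k_0) = 0x7F96
s_2 = Round(s_1, k_1) = 0x2BE2

0x2BE2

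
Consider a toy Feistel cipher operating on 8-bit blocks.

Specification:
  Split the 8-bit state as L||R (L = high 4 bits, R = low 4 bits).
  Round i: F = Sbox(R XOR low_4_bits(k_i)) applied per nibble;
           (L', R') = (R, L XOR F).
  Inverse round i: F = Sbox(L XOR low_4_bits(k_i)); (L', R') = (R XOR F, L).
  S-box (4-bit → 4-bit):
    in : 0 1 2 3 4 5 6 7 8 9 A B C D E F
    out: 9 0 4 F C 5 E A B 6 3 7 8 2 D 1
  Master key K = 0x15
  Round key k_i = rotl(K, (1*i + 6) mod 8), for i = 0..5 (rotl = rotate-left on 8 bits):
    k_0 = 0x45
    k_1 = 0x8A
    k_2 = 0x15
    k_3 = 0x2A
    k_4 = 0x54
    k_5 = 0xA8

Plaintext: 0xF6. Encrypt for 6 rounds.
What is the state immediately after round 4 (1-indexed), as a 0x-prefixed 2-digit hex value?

s_0 = plaintext = 0xF6
s_1 = Round(s_0, k_0) = 0x60
s_2 = Round(s_1, k_1) = 0x05
s_3 = Round(s_2, k_2) = 0x59
s_4 = Round(s_3, k_3) = 0x9A
s_5 = Round(s_4, k_4) = 0xA4
s_6 = Round(s_5, k_5) = 0x42

0x9A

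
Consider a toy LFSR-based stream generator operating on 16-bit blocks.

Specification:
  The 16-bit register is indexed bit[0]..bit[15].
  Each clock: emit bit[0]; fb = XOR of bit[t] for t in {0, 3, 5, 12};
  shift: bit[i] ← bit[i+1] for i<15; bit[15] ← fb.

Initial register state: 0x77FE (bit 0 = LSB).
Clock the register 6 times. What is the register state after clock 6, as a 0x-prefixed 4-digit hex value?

reg_0 = 0x77FE
clock 1: out=0, reg = 0xBBFF
clock 2: out=1, reg = 0x5DFF
clock 3: out=1, reg = 0x2EFF
clock 4: out=1, reg = 0x977F
clock 5: out=1, reg = 0x4BBF
clock 6: out=1, reg = 0xA5DF

0xA5DF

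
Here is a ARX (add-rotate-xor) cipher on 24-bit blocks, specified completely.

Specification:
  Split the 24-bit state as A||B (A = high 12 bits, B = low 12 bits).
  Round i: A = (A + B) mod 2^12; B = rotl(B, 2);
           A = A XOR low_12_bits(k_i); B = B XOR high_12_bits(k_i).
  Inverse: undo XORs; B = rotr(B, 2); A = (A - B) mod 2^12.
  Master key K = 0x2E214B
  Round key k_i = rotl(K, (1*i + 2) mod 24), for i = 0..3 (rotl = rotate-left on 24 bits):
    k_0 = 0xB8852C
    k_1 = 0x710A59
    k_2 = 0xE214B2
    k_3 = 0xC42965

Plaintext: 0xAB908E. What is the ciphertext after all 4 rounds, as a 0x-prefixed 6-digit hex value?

0x36A9E4

s_0 = plaintext = 0xAB908E
s_1 = Round(s_0, k_0) = 0xE6B9B0
s_2 = Round(s_1, k_1) = 0x2421D2
s_3 = Round(s_2, k_2) = 0x0A6969
s_4 = Round(s_3, k_3) = 0x36A9E4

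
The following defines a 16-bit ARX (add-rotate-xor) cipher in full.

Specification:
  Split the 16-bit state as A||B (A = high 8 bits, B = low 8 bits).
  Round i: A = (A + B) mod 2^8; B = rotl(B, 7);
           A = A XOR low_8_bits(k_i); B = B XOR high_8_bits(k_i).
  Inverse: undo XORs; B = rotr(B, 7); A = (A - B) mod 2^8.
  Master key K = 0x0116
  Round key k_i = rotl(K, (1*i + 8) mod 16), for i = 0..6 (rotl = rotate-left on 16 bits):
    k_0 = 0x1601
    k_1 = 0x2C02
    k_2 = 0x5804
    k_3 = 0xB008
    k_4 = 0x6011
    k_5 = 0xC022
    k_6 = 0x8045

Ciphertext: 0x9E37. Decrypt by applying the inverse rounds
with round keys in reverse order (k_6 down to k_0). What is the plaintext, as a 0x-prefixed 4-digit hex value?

s_0 = ciphertext = 0x9E37
s_1 = InvRound(s_0, k_6) = 0x6C6F
s_2 = InvRound(s_1, k_5) = 0xEF5F
s_3 = InvRound(s_2, k_4) = 0x807E
s_4 = InvRound(s_3, k_3) = 0xEB9D
s_5 = InvRound(s_4, k_2) = 0x648B
s_6 = InvRound(s_5, k_1) = 0x174F
s_7 = InvRound(s_6, k_0) = 0x64B2

0x64B2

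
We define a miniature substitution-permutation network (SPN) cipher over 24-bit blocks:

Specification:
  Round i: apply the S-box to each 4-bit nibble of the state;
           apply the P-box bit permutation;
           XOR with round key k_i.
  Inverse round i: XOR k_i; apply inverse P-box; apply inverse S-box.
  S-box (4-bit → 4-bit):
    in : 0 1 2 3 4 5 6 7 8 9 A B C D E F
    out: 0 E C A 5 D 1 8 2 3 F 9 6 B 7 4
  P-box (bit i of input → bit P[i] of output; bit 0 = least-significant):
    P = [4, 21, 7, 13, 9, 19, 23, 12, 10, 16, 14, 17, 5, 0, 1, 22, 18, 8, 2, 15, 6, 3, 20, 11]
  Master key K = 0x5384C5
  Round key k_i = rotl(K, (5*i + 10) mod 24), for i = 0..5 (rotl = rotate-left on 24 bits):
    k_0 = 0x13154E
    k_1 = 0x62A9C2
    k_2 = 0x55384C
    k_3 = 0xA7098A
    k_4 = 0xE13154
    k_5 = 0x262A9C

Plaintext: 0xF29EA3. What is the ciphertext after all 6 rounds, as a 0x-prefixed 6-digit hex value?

0x054812

s_0 = plaintext = 0xF29EA3
s_1 = Round(s_0, k_0) = 0xAAE36B
s_2 = Round(s_1, k_1) = 0x7502BD
s_3 = Round(s_2, k_2) = 0x73C258
s_4 = Round(s_3, k_3) = 0x05D289
s_5 = Round(s_4, k_4) = 0x8FF161
s_6 = Round(s_5, k_5) = 0x054812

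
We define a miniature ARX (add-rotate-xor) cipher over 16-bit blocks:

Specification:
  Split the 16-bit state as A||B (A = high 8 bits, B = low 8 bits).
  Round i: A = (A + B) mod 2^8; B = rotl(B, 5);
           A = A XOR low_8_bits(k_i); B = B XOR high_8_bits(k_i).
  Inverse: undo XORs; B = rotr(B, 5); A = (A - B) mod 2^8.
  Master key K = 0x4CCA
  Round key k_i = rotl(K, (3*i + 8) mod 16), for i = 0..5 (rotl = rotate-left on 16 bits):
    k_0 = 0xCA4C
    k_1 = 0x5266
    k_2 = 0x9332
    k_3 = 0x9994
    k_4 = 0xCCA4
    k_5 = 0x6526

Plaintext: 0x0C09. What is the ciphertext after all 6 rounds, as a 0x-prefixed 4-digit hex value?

0x00A1

s_0 = plaintext = 0x0C09
s_1 = Round(s_0, k_0) = 0x59EB
s_2 = Round(s_1, k_1) = 0x222F
s_3 = Round(s_2, k_2) = 0x6376
s_4 = Round(s_3, k_3) = 0x4D57
s_5 = Round(s_4, k_4) = 0x0026
s_6 = Round(s_5, k_5) = 0x00A1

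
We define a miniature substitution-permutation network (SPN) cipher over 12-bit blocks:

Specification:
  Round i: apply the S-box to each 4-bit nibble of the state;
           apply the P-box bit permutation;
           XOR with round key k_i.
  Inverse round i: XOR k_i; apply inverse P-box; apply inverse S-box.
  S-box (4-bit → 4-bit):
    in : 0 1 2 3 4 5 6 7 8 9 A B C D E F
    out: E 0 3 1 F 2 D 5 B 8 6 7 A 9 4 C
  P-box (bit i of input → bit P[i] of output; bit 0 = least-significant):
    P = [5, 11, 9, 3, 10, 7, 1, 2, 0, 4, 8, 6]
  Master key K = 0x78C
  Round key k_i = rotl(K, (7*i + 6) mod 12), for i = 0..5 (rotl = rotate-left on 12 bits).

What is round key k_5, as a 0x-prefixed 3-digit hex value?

0x18F

K = 0x78C
k_0 = rotl(K, (7*0+6) mod 12) = rotl(K, 6) = 0x31E
k_1 = rotl(K, (7*1+6) mod 12) = rotl(K, 1) = 0xF18
k_2 = rotl(K, (7*2+6) mod 12) = rotl(K, 8) = 0xC78
k_3 = rotl(K, (7*3+6) mod 12) = rotl(K, 3) = 0xC63
k_4 = rotl(K, (7*4+6) mod 12) = rotl(K, 10) = 0x1E3
k_5 = rotl(K, (7*5+6) mod 12) = rotl(K, 5) = 0x18F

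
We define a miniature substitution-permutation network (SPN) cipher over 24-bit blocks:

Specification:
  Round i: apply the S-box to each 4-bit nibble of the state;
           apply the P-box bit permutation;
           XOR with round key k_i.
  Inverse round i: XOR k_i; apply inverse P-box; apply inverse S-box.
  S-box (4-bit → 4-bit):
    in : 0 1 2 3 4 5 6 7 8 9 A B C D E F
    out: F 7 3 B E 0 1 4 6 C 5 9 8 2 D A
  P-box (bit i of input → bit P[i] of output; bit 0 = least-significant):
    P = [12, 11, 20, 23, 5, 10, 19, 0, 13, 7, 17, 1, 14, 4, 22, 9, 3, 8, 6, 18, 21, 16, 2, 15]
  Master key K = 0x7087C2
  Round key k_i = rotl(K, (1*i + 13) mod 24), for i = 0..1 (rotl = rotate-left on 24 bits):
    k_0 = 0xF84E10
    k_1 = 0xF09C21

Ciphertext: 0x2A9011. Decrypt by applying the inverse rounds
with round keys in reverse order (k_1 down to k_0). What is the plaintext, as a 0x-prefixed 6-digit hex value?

s_0 = ciphertext = 0x2A9011
s_1 = InvRound(s_0, k_1) = 0x558714
s_2 = InvRound(s_1, k_0) = 0x0F657F

0x0F657F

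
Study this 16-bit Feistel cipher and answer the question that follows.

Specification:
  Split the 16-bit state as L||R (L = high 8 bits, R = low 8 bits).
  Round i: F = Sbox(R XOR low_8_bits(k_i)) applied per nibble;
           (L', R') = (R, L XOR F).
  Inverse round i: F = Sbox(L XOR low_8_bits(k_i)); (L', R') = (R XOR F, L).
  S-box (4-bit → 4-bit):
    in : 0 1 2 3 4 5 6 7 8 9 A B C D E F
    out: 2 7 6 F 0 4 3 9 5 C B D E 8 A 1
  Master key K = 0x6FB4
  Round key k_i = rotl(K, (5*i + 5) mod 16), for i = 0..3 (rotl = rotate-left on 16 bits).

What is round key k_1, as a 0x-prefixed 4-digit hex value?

K = 0x6FB4
k_0 = rotl(K, (5*0+5) mod 16) = rotl(K, 5) = 0xF68D
k_1 = rotl(K, (5*1+5) mod 16) = rotl(K, 10) = 0xD1BE

0xD1BE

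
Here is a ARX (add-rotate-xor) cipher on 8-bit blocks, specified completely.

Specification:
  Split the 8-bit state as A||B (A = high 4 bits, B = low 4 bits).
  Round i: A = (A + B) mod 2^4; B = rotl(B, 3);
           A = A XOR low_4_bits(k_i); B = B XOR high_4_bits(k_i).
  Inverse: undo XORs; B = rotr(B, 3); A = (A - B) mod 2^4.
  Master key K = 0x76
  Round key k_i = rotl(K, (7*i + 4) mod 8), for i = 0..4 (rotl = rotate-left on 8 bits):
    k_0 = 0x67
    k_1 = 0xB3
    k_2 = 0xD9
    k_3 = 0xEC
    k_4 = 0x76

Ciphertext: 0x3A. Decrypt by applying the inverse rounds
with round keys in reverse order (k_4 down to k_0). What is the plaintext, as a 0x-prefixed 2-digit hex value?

s_0 = ciphertext = 0x3A
s_1 = InvRound(s_0, k_4) = 0xAB
s_2 = InvRound(s_1, k_3) = 0xCA
s_3 = InvRound(s_2, k_2) = 0x7E
s_4 = InvRound(s_3, k_1) = 0xAA
s_5 = InvRound(s_4, k_0) = 0x49

0x49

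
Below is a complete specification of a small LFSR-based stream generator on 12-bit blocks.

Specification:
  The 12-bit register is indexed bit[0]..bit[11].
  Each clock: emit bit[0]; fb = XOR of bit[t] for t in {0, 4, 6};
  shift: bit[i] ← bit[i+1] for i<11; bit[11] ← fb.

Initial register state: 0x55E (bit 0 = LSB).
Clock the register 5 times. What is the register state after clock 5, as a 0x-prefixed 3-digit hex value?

reg_0 = 0x55E
clock 1: out=0, reg = 0x2AF
clock 2: out=1, reg = 0x957
clock 3: out=1, reg = 0xCAB
clock 4: out=1, reg = 0xE55
clock 5: out=1, reg = 0xF2A

0xF2A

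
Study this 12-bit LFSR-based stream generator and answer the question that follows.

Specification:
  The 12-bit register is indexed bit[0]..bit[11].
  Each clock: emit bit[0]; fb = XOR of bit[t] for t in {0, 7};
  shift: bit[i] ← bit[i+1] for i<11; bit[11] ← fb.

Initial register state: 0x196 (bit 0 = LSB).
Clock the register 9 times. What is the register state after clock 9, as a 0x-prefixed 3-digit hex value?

0x9A8

reg_0 = 0x196
clock 1: out=0, reg = 0x8CB
clock 2: out=1, reg = 0x465
clock 3: out=1, reg = 0xA32
clock 4: out=0, reg = 0x519
clock 5: out=1, reg = 0xA8C
clock 6: out=0, reg = 0xD46
clock 7: out=0, reg = 0x6A3
clock 8: out=1, reg = 0x351
clock 9: out=1, reg = 0x9A8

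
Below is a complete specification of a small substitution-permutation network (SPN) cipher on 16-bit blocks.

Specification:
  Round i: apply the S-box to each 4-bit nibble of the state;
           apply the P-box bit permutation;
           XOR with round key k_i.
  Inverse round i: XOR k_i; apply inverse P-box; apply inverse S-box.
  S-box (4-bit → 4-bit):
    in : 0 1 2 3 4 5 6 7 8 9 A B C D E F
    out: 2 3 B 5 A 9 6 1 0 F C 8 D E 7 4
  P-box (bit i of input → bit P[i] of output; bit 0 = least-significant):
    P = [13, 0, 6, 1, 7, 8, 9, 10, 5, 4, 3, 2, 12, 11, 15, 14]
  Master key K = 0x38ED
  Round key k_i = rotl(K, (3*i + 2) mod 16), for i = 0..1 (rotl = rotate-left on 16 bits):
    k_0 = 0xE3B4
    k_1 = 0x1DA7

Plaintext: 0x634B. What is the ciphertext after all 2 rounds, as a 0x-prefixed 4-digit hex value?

0xB25E

s_0 = plaintext = 0x634B
s_1 = Round(s_0, k_0) = 0x6E9E
s_2 = Round(s_1, k_1) = 0xB25E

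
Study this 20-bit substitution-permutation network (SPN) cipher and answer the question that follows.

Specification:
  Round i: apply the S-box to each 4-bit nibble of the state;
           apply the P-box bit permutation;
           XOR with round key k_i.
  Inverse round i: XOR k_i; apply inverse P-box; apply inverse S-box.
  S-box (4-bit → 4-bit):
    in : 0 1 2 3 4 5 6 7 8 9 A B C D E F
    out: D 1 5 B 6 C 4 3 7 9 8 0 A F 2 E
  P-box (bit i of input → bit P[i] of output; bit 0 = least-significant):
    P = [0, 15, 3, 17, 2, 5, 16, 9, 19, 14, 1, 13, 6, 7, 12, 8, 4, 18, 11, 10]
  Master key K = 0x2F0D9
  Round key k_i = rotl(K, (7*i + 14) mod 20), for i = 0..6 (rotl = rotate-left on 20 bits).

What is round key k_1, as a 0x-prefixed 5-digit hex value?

0x5E1B2

K = 0x2F0D9
k_0 = rotl(K, (7*0+14) mod 20) = rotl(K, 14) = 0x64BC3
k_1 = rotl(K, (7*1+14) mod 20) = rotl(K, 1) = 0x5E1B2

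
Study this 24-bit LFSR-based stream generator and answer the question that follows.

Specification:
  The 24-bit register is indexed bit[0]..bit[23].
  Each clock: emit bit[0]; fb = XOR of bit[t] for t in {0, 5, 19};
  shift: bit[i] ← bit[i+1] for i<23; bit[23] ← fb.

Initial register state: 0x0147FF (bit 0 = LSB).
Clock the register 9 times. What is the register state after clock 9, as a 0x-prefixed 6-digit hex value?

reg_0 = 0x0147FF
clock 1: out=1, reg = 0x00A3FF
clock 2: out=1, reg = 0x0051FF
clock 3: out=1, reg = 0x0028FF
clock 4: out=1, reg = 0x00147F
clock 5: out=1, reg = 0x000A3F
clock 6: out=1, reg = 0x00051F
clock 7: out=1, reg = 0x80028F
clock 8: out=1, reg = 0xC00147
clock 9: out=1, reg = 0xE000A3

0xE000A3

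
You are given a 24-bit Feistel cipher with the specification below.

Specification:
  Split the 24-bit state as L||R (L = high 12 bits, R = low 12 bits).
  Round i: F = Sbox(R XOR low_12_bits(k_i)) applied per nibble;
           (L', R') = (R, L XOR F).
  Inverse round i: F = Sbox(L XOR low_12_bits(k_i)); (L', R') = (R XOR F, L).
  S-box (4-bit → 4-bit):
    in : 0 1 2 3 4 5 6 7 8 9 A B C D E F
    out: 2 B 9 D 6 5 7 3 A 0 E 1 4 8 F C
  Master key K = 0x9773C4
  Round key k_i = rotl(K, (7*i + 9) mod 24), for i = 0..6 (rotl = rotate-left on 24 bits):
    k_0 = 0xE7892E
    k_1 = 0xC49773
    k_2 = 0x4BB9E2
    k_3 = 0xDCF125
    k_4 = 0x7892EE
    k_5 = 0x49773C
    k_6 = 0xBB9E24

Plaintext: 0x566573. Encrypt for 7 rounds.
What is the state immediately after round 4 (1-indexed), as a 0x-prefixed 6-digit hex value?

0x0FE99A

s_0 = plaintext = 0x566573
s_1 = Round(s_0, k_0) = 0x57313E
s_2 = Round(s_1, k_1) = 0x13E21B
s_3 = Round(s_2, k_2) = 0x21B0FE
s_4 = Round(s_3, k_3) = 0x0FE99A
s_5 = Round(s_4, k_4) = 0x99A1C8
s_6 = Round(s_5, k_5) = 0x1C8E5C
s_7 = Round(s_6, k_6) = 0xE5C3F2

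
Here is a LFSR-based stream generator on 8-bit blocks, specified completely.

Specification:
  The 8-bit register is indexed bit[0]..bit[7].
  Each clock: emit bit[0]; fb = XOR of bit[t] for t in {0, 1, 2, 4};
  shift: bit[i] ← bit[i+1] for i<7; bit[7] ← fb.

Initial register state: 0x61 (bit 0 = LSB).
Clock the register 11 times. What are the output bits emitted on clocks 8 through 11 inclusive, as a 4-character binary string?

0111

reg_0 = 0x61
clock 1: out=1, reg = 0xB0
clock 2: out=0, reg = 0xD8
clock 3: out=0, reg = 0xEC
clock 4: out=0, reg = 0xF6
clock 5: out=0, reg = 0xFB
clock 6: out=1, reg = 0xFD
clock 7: out=1, reg = 0xFE
clock 8: out=0, reg = 0xFF
clock 9: out=1, reg = 0x7F
clock 10: out=1, reg = 0x3F
clock 11: out=1, reg = 0x1F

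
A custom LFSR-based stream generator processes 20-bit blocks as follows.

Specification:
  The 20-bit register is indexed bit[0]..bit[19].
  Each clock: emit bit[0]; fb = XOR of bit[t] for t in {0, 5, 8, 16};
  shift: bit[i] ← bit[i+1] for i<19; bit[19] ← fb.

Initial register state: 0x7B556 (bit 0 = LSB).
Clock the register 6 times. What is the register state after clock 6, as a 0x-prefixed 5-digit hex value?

0xB9ED5

reg_0 = 0x7B556
clock 1: out=0, reg = 0x3DAAB
clock 2: out=1, reg = 0x9ED55
clock 3: out=1, reg = 0xCF6AA
clock 4: out=0, reg = 0xE7B55
clock 5: out=1, reg = 0x73DAA
clock 6: out=0, reg = 0xB9ED5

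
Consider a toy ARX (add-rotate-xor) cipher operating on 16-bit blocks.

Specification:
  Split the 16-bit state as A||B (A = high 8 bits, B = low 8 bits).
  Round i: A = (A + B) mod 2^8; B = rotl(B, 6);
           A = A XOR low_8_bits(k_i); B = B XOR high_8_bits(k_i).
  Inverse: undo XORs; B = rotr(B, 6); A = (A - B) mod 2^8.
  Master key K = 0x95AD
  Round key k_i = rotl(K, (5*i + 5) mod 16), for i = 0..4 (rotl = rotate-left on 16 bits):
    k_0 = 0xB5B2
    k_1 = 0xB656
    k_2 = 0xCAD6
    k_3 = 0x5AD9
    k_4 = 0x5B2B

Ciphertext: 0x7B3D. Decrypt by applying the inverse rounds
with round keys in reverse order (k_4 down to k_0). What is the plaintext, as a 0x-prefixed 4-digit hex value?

0x60CC

s_0 = ciphertext = 0x7B3D
s_1 = InvRound(s_0, k_4) = 0xB799
s_2 = InvRound(s_1, k_3) = 0x5F0F
s_3 = InvRound(s_2, k_2) = 0x7217
s_4 = InvRound(s_3, k_1) = 0x9E86
s_5 = InvRound(s_4, k_0) = 0x60CC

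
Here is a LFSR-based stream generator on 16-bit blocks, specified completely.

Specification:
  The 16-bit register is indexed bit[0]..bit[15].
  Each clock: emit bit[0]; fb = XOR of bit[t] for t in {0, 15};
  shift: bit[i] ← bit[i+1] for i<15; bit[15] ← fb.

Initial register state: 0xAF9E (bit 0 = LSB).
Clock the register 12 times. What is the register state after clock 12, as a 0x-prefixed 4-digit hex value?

reg_0 = 0xAF9E
clock 1: out=0, reg = 0xD7CF
clock 2: out=1, reg = 0x6BE7
clock 3: out=1, reg = 0xB5F3
clock 4: out=1, reg = 0x5AF9
clock 5: out=1, reg = 0xAD7C
clock 6: out=0, reg = 0xD6BE
clock 7: out=0, reg = 0xEB5F
clock 8: out=1, reg = 0x75AF
clock 9: out=1, reg = 0xBAD7
clock 10: out=1, reg = 0x5D6B
clock 11: out=1, reg = 0xAEB5
clock 12: out=1, reg = 0x575A

0x575A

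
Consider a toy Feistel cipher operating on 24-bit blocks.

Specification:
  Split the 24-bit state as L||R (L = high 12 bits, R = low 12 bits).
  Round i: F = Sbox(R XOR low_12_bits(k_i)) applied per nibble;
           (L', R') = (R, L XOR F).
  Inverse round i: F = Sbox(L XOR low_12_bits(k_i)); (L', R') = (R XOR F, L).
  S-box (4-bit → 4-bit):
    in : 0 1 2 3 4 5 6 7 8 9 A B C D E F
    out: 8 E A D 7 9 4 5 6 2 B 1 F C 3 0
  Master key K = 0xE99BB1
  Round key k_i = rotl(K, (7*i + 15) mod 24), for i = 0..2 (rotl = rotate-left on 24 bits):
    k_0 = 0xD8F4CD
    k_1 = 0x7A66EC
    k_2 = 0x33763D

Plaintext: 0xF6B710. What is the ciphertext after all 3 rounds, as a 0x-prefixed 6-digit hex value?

s_0 = plaintext = 0xF6B710
s_1 = Round(s_0, k_0) = 0x7102A7
s_2 = Round(s_1, k_1) = 0x2A7061
s_3 = Round(s_2, k_2) = 0x061638

0x061638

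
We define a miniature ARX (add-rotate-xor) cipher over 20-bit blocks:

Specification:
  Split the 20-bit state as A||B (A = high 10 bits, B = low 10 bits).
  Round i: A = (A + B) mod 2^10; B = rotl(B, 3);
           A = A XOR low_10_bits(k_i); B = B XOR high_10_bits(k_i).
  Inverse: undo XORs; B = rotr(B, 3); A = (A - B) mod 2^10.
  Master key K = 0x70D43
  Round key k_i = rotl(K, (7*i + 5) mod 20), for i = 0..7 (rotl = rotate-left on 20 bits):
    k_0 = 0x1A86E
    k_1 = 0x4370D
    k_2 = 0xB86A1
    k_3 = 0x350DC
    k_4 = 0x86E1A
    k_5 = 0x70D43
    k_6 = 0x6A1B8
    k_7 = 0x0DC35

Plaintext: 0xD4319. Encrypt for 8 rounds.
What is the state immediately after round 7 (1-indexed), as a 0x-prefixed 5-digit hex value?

0x74B3F

s_0 = plaintext = 0xD4319
s_1 = Round(s_0, k_0) = 0x81CA4
s_2 = Round(s_1, k_1) = 0x6982C
s_3 = Round(s_2, k_2) = 0xDCF81
s_4 = Round(s_3, k_3) = 0x8A0DB
s_5 = Round(s_4, k_4) = 0x464C2
s_6 = Round(s_5, k_5) = 0x263D2
s_7 = Round(s_6, k_6) = 0x74B3F
s_8 = Round(s_7, k_7) = 0x491C9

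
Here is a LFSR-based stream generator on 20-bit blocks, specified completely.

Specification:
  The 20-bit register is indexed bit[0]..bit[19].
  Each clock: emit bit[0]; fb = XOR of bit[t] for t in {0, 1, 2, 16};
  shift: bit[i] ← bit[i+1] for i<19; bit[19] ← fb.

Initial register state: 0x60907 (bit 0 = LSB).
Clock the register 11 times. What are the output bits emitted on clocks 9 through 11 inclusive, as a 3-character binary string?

reg_0 = 0x60907
clock 1: out=1, reg = 0xB0483
clock 2: out=1, reg = 0xD8241
clock 3: out=1, reg = 0x6C120
clock 4: out=0, reg = 0x36090
clock 5: out=0, reg = 0x9B048
clock 6: out=0, reg = 0xCD824
clock 7: out=0, reg = 0xE6C12
clock 8: out=0, reg = 0xF3609
clock 9: out=1, reg = 0x79B04
clock 10: out=0, reg = 0x3CD82
clock 11: out=0, reg = 0x1E6C1

100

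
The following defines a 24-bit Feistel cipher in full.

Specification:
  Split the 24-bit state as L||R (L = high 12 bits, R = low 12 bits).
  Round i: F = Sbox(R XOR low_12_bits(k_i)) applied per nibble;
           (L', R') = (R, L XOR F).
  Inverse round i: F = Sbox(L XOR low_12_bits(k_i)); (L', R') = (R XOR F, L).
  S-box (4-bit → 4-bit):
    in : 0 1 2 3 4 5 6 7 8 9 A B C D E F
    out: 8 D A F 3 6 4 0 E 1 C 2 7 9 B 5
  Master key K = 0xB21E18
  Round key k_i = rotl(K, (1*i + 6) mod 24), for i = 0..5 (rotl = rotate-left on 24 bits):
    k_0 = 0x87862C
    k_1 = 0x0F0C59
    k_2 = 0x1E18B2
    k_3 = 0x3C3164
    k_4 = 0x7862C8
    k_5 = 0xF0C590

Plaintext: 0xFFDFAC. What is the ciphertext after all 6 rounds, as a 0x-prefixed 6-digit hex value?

0x8C6867

s_0 = plaintext = 0xFFDFAC
s_1 = Round(s_0, k_0) = 0xFACE15
s_2 = Round(s_1, k_1) = 0xE1559B
s_3 = Round(s_2, k_2) = 0x59B7B4
s_4 = Round(s_3, k_3) = 0x7B4103
s_5 = Round(s_4, k_4) = 0x1038C6
s_6 = Round(s_5, k_5) = 0x8C6867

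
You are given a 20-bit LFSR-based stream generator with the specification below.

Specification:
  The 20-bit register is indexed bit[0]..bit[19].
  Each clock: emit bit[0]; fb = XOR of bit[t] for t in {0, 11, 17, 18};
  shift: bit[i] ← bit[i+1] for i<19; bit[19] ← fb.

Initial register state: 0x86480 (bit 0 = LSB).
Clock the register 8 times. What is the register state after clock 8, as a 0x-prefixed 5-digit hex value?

0x52864

reg_0 = 0x86480
clock 1: out=0, reg = 0x43240
clock 2: out=0, reg = 0xA1920
clock 3: out=0, reg = 0x50C90
clock 4: out=0, reg = 0x28648
clock 5: out=0, reg = 0x94324
clock 6: out=0, reg = 0x4A192
clock 7: out=0, reg = 0xA50C9
clock 8: out=1, reg = 0x52864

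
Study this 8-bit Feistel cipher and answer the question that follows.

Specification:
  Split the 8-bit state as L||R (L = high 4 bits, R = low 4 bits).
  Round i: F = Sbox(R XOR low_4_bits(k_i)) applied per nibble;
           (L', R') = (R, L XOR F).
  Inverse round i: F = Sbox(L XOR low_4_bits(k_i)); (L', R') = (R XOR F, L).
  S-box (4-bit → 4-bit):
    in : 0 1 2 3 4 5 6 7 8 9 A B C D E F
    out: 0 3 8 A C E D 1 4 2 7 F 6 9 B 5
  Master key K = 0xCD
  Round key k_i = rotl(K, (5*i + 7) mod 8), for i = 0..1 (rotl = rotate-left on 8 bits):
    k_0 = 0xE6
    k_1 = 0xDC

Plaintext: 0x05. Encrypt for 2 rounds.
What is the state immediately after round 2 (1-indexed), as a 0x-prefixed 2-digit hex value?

0xA8

s_0 = plaintext = 0x05
s_1 = Round(s_0, k_0) = 0x5A
s_2 = Round(s_1, k_1) = 0xA8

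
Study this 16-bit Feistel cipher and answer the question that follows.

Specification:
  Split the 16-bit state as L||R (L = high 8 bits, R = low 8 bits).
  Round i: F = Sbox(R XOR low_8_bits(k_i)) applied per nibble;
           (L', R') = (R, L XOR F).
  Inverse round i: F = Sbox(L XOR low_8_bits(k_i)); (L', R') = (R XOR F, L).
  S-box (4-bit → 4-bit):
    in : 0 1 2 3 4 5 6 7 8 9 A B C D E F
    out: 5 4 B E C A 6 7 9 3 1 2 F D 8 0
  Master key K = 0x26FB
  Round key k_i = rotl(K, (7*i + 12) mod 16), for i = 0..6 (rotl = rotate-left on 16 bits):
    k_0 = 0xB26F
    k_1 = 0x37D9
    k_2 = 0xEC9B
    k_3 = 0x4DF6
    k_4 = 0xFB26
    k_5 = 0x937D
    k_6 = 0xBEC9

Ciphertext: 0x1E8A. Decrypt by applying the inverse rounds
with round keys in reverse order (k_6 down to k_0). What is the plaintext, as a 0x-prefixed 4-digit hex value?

0xCDBD

s_0 = ciphertext = 0x1E8A
s_1 = InvRound(s_0, k_6) = 0x5D1E
s_2 = InvRound(s_1, k_5) = 0xAB5D
s_3 = InvRound(s_2, k_4) = 0xC0AB
s_4 = InvRound(s_3, k_3) = 0x4DC0
s_5 = InvRound(s_4, k_2) = 0x164D
s_6 = InvRound(s_5, k_1) = 0xBD16
s_7 = InvRound(s_6, k_0) = 0xCDBD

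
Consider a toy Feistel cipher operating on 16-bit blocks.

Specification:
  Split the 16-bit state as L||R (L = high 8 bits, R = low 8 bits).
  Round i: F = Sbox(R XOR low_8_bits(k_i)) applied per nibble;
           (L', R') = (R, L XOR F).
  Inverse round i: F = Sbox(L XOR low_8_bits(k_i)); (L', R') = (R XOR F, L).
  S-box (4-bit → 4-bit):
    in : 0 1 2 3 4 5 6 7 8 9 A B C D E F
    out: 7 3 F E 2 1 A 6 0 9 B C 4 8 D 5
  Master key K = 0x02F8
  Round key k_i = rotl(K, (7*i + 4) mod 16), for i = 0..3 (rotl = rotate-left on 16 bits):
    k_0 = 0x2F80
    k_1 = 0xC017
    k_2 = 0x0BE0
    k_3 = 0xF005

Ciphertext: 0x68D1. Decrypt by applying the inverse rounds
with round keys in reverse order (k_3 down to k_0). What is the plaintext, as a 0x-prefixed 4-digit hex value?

0x0FA3

s_0 = ciphertext = 0x68D1
s_1 = InvRound(s_0, k_3) = 0x7968
s_2 = InvRound(s_1, k_2) = 0xF179
s_3 = InvRound(s_2, k_1) = 0xA3F1
s_4 = InvRound(s_3, k_0) = 0x0FA3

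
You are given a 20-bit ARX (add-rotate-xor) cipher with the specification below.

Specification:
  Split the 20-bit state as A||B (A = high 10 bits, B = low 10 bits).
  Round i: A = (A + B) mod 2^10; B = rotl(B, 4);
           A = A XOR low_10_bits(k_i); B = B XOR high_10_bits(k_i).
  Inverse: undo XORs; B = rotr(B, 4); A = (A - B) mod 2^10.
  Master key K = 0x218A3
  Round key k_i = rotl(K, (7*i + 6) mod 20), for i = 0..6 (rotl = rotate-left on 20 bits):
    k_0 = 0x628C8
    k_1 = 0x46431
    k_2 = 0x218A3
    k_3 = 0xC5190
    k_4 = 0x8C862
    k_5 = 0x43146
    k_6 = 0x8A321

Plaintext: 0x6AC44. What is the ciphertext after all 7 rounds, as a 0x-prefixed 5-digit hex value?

0xB2415

s_0 = plaintext = 0x6AC44
s_1 = Round(s_0, k_0) = 0x49DCB
s_2 = Round(s_1, k_1) = 0xB0DAE
s_3 = Round(s_2, k_2) = 0x34A60
s_4 = Round(s_3, k_3) = 0xA891D
s_5 = Round(s_4, k_4) = 0xF77E6
s_6 = Round(s_5, k_5) = 0xA1763
s_7 = Round(s_6, k_6) = 0xB2415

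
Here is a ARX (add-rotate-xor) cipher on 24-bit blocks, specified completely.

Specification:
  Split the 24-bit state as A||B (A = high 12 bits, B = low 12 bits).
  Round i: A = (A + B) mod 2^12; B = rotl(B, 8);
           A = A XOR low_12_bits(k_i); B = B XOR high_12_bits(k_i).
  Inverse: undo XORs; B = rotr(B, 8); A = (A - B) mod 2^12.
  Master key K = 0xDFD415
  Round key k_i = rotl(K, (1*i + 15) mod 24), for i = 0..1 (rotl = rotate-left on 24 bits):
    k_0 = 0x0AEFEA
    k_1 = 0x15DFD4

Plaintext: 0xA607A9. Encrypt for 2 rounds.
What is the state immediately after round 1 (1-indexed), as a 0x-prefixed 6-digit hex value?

s_0 = plaintext = 0xA607A9
s_1 = Round(s_0, k_0) = 0xDE39D4
s_2 = Round(s_1, k_1) = 0x8635C0

0xDE39D4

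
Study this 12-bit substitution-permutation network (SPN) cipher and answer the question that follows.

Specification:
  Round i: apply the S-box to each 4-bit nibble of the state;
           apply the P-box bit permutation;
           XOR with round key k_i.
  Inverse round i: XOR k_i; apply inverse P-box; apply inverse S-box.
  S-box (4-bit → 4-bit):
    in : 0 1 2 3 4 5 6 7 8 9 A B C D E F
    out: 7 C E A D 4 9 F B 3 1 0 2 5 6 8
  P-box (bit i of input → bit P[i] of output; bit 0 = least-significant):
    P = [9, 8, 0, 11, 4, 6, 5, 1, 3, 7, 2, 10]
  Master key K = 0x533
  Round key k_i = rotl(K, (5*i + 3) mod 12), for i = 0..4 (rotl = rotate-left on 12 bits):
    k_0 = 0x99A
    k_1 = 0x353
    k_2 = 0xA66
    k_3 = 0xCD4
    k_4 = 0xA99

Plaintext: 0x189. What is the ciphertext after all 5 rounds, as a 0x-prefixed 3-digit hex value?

0x9AC

s_0 = plaintext = 0x189
s_1 = Round(s_0, k_0) = 0xECC
s_2 = Round(s_1, k_1) = 0x297
s_3 = Round(s_2, k_2) = 0x5B3
s_4 = Round(s_3, k_3) = 0x5D0
s_5 = Round(s_4, k_4) = 0x9AC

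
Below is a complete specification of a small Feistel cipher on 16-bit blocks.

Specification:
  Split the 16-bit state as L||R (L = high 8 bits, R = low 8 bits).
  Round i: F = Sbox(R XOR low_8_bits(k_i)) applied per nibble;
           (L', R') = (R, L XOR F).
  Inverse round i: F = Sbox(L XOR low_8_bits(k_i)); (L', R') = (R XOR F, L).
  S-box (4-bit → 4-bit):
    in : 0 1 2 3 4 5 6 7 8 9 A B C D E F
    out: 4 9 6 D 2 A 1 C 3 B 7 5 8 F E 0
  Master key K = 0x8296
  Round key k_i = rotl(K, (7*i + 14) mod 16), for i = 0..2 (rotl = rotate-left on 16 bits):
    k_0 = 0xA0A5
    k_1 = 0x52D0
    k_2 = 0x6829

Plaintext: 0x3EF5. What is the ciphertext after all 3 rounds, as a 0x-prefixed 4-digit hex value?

0xD29F

s_0 = plaintext = 0x3EF5
s_1 = Round(s_0, k_0) = 0xF59A
s_2 = Round(s_1, k_1) = 0x9AD2
s_3 = Round(s_2, k_2) = 0xD29F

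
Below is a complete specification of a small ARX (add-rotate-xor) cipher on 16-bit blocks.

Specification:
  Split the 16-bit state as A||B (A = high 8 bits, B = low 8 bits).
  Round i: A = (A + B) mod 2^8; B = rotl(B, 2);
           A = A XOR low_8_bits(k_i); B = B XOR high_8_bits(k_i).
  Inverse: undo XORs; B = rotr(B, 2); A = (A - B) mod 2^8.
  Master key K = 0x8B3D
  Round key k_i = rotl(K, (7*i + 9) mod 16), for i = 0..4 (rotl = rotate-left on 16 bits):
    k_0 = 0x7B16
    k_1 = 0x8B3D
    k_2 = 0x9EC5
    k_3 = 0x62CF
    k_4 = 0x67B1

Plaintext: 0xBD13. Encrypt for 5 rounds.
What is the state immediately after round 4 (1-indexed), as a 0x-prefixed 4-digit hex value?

0x5A6D

s_0 = plaintext = 0xBD13
s_1 = Round(s_0, k_0) = 0xC637
s_2 = Round(s_1, k_1) = 0xC057
s_3 = Round(s_2, k_2) = 0xD2C3
s_4 = Round(s_3, k_3) = 0x5A6D
s_5 = Round(s_4, k_4) = 0x76D2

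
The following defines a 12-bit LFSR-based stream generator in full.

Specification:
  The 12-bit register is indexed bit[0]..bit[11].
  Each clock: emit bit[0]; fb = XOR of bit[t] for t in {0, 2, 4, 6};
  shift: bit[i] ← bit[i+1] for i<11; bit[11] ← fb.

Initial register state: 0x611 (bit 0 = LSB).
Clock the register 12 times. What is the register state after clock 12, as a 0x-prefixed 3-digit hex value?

reg_0 = 0x611
clock 1: out=1, reg = 0x308
clock 2: out=0, reg = 0x184
clock 3: out=0, reg = 0x8C2
clock 4: out=0, reg = 0xC61
clock 5: out=1, reg = 0x630
clock 6: out=0, reg = 0xB18
clock 7: out=0, reg = 0xD8C
clock 8: out=0, reg = 0xEC6
clock 9: out=0, reg = 0x763
clock 10: out=1, reg = 0x3B1
clock 11: out=1, reg = 0x1D8
clock 12: out=0, reg = 0x0EC

0x0EC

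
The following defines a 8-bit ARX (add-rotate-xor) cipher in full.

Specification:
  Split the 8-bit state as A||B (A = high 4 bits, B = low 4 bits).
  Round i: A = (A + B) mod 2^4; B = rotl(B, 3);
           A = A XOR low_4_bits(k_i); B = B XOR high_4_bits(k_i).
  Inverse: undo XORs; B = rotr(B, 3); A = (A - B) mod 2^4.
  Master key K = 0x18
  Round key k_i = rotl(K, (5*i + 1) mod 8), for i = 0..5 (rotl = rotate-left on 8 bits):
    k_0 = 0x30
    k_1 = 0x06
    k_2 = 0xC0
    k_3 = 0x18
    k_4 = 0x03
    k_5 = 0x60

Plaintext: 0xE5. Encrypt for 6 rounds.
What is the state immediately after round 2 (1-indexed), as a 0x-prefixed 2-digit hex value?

s_0 = plaintext = 0xE5
s_1 = Round(s_0, k_0) = 0x39
s_2 = Round(s_1, k_1) = 0xAC
s_3 = Round(s_2, k_2) = 0x6A
s_4 = Round(s_3, k_3) = 0x84
s_5 = Round(s_4, k_4) = 0xF2
s_6 = Round(s_5, k_5) = 0x17

0xAC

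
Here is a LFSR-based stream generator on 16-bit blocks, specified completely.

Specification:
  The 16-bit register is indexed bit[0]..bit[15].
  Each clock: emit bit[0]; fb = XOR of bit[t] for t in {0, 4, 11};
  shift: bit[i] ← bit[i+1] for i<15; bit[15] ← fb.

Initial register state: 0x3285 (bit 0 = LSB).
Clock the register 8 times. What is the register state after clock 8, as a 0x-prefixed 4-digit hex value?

0xCB32

reg_0 = 0x3285
clock 1: out=1, reg = 0x9942
clock 2: out=0, reg = 0xCCA1
clock 3: out=1, reg = 0x6650
clock 4: out=0, reg = 0xB328
clock 5: out=0, reg = 0x5994
clock 6: out=0, reg = 0x2CCA
clock 7: out=0, reg = 0x9665
clock 8: out=1, reg = 0xCB32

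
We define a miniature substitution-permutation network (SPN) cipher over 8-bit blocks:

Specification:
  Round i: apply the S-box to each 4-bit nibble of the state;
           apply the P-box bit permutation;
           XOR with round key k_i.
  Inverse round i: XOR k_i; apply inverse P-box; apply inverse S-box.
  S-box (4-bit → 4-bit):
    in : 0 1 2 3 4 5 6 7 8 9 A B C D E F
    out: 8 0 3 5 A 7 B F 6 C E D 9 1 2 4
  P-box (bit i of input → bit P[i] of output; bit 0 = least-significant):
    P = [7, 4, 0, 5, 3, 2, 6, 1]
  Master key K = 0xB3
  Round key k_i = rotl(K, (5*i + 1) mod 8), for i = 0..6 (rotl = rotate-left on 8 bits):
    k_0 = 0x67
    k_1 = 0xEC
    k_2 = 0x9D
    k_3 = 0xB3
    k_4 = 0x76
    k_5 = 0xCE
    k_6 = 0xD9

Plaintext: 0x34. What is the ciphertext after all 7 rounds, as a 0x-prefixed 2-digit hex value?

0x82

s_0 = plaintext = 0x34
s_1 = Round(s_0, k_0) = 0x1F
s_2 = Round(s_1, k_1) = 0xED
s_3 = Round(s_2, k_2) = 0x19
s_4 = Round(s_3, k_3) = 0x92
s_5 = Round(s_4, k_4) = 0xA4
s_6 = Round(s_5, k_5) = 0xB8
s_7 = Round(s_6, k_6) = 0x82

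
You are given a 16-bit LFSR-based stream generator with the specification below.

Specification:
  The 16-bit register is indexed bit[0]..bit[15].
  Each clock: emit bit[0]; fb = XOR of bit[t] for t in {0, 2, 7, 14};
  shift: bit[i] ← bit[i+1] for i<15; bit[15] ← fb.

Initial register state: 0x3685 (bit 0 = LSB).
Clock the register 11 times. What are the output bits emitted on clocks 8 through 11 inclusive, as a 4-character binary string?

reg_0 = 0x3685
clock 1: out=1, reg = 0x9B42
clock 2: out=0, reg = 0x4DA1
clock 3: out=1, reg = 0xA6D0
clock 4: out=0, reg = 0xD368
clock 5: out=0, reg = 0xE9B4
clock 6: out=0, reg = 0xF4DA
clock 7: out=0, reg = 0x7A6D
clock 8: out=1, reg = 0xBD36
clock 9: out=0, reg = 0xDE9B
clock 10: out=1, reg = 0xEF4D
clock 11: out=1, reg = 0xF7A6

1011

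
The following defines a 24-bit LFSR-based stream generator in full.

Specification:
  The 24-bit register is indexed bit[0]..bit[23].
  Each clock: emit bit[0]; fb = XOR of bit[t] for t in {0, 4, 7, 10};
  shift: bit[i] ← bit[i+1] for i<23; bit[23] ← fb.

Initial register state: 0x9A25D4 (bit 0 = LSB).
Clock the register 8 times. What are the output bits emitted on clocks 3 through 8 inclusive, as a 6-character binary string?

reg_0 = 0x9A25D4
clock 1: out=0, reg = 0xCD12EA
clock 2: out=0, reg = 0xE68975
clock 3: out=1, reg = 0x7344BA
clock 4: out=0, reg = 0xB9A25D
clock 5: out=1, reg = 0x5CD12E
clock 6: out=0, reg = 0x2E6897
clock 7: out=1, reg = 0x97344B
clock 8: out=1, reg = 0x4B9A25

101011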